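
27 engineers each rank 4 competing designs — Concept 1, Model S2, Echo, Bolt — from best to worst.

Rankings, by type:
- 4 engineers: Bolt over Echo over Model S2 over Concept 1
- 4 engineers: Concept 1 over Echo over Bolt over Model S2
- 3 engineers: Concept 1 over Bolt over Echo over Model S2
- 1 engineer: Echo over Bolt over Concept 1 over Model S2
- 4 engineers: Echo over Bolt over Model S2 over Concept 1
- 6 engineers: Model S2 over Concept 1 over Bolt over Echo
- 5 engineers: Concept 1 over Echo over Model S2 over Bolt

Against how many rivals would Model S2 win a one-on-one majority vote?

Model S2 against each rival (27 engineers):
Model S2 vs Concept 1: Model S2 wins 14–13.
Model S2 vs Echo: Echo, 21–6.
Model S2 vs Bolt: Model S2 preferred on 6+5 = 11 ballots; Bolt wins 16–11.
Model S2 beats Concept 1; loses to Echo, Bolt — 1 pairwise win.

1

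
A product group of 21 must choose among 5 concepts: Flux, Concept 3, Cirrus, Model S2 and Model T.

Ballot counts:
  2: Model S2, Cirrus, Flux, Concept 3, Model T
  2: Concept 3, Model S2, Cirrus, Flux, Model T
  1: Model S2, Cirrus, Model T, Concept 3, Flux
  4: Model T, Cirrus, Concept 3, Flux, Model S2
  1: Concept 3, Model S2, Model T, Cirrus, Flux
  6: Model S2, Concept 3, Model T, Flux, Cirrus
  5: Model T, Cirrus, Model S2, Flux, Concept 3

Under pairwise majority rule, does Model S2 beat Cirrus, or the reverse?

Model S2

Ballots ranking Model S2 above Cirrus: 2 + 2 + 1 + 1 + 6 = 12.
Ballots ranking Cirrus above Model S2: 21 − 12 = 9.
Model S2 wins the head-to-head 12–9.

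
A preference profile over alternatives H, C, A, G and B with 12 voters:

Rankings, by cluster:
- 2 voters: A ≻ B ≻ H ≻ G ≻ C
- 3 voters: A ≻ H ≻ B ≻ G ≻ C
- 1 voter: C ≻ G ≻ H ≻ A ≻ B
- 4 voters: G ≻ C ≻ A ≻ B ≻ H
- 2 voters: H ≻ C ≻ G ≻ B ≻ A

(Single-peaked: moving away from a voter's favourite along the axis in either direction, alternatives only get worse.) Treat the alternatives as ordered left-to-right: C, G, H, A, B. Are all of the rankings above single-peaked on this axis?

no

Axis positions: C=1, G=2, H=3, A=4, B=5.
Cluster 1 (peak A at position 4): ranking walks positions 4-5-3-2-1, expanding outward from the peak — single-peaked.
Cluster 2 (peak A at position 4): ranking walks positions 4-3-5-2-1, expanding outward from the peak — single-peaked.
Cluster 3 (peak C at position 1): ranking walks positions 1-2-3-4-5, expanding outward from the peak — single-peaked.
Cluster 4: ranking walks positions 2-1-4-5-3; A is ranked above H even though H lies between A and the peak G on the axis — preferences dip and rise again. Not single-peaked.
Cluster 5: ranking walks positions 3-1-2-5-4; C is ranked above G even though G lies between C and the peak H on the axis — preferences dip and rise again. Not single-peaked.
Cluster 4 violates single-peakedness, so the profile is not single-peaked on this axis.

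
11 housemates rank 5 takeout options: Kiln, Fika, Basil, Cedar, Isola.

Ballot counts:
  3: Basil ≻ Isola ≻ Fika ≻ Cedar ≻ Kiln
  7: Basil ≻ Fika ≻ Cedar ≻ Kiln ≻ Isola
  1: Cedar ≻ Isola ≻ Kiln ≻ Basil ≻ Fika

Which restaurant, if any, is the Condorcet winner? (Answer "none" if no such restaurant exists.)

Basil

Check each pair by majority over 11 ballots:
Kiln vs Fika: 1 to 10, Fika.
Kiln vs Basil: 1 to 10, Basil.
Kiln vs Cedar: 0 to 11, Cedar.
Kiln vs Isola: 7 to 4, Kiln.
Fika vs Basil: 0 to 11, Basil.
Fika vs Cedar: Fika is ranked higher on 3+7 = 10 ballots, Cedar on 1. Fika wins 10–1.
Fika vs Isola: Fika preferred on 7 ballots; Fika wins 7–4.
Basil vs Cedar: 3+7 = 10 for Basil, 1 for Cedar — Basil by 10–1.
Basil vs Isola: Basil preferred on 3+7 = 10 ballots; Basil wins 10–1.
Cedar vs Isola: 7+1 = 8 for Cedar, 3 for Isola — Cedar by 8–3.
Basil wins every pairwise contest, so Basil is the Condorcet winner.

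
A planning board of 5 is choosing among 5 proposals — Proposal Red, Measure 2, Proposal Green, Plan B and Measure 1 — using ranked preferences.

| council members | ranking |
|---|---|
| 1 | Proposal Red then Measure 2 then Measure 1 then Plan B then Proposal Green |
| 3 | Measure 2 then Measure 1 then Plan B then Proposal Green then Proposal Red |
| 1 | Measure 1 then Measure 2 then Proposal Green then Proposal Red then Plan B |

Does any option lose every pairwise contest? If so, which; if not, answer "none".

Head-to-head results (5 council members):
Proposal Red–Measure 2: Measure 2 4–1.
Proposal Red vs Proposal Green: Proposal Green, 4–1.
Proposal Red vs Plan B: Plan B wins 3–2.
Proposal Red vs Measure 1: 1 for Proposal Red, 4 for Measure 1 — Measure 1 by 4–1.
Measure 2 vs Proposal Green: Measure 2, 5–0.
Measure 2 vs Plan B: Measure 2 is ranked higher on 1+3+1 = 5 ballots, Plan B on 0. Measure 2 wins 5–0.
Measure 2 vs Measure 1: Measure 2, 4–1.
Proposal Green vs Plan B: Plan B, 4–1.
Proposal Green vs Measure 1: Measure 1, 5–0.
Plan B vs Measure 1: 0 for Plan B, 5 for Measure 1 — Measure 1 by 5–0.
Only Proposal Red has no wins; Proposal Red is the Condorcet loser.

Proposal Red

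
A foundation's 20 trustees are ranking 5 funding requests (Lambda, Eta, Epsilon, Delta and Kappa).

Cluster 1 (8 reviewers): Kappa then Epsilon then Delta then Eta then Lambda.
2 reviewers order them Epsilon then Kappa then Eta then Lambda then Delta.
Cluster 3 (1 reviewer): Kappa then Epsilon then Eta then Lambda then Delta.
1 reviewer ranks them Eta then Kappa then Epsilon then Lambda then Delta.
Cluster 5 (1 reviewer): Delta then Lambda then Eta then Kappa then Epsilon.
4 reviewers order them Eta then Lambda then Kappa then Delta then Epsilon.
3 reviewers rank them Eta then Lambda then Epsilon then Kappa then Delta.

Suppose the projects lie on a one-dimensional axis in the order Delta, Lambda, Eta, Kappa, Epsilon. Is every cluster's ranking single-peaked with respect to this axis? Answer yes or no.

Axis positions: Delta=1, Lambda=2, Eta=3, Kappa=4, Epsilon=5.
Cluster 1: ranking walks positions 4-5-1-3-2; Delta is ranked above Eta even though Eta lies between Delta and the peak Kappa on the axis — preferences dip and rise again. Not single-peaked.
Cluster 2 (peak Epsilon at position 5): ranking walks positions 5-4-3-2-1, expanding outward from the peak — single-peaked.
Cluster 3 (peak Kappa at position 4): ranking walks positions 4-5-3-2-1, expanding outward from the peak — single-peaked.
Cluster 4 (peak Eta at position 3): ranking walks positions 3-4-5-2-1, expanding outward from the peak — single-peaked.
Cluster 5 (peak Delta at position 1): ranking walks positions 1-2-3-4-5, expanding outward from the peak — single-peaked.
Cluster 6 (peak Eta at position 3): ranking walks positions 3-2-4-1-5, expanding outward from the peak — single-peaked.
Cluster 7: ranking walks positions 3-2-5-4-1; Epsilon is ranked above Kappa even though Kappa lies between Epsilon and the peak Eta on the axis — preferences dip and rise again. Not single-peaked.
Cluster 1 violates single-peakedness, so the profile is not single-peaked on this axis.

no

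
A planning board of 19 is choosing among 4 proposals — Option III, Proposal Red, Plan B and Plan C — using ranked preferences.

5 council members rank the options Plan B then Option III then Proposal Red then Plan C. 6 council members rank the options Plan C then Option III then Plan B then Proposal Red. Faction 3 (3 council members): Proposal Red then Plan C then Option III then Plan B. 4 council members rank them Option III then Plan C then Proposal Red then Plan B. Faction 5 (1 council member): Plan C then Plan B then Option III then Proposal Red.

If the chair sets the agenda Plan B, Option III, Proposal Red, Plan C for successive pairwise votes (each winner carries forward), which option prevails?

Round 1: Plan B vs Option III — 6–13, Option III advances.
Round 2: Option III vs Proposal Red — 16–3, Option III advances.
Round 3: Option III vs Plan C — 9–10, Plan C advances.
The agenda winner is Plan C.

Plan C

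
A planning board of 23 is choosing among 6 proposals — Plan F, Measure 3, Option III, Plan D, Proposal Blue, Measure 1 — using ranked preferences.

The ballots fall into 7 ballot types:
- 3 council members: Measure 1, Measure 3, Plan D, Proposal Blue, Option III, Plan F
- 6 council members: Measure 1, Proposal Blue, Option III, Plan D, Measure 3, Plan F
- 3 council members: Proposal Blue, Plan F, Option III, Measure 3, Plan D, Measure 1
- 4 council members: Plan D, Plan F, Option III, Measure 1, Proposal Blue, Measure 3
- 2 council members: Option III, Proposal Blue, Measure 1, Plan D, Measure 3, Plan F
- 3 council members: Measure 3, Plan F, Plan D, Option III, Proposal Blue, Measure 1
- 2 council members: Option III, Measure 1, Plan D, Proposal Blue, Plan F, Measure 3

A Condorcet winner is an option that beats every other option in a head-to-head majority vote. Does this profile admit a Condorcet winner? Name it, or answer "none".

Head-to-head results (23 council members):
Plan F vs Measure 3: 3+4+2 = 9 for Plan F, 14 for Measure 3 — Measure 3 by 14–9.
Plan F vs Option III: 10 to 13, Option III.
Plan F vs Plan D: Plan F preferred on 3+3 = 6 ballots; Plan D wins 17–6.
Plan F vs Proposal Blue: Plan F preferred on 4+3 = 7 ballots; Proposal Blue wins 16–7.
Plan F vs Measure 1: 10 to 13, Measure 1.
Measure 3 vs Option III: 3+3 = 6 for Measure 3, 17 for Option III — Option III by 17–6.
Measure 3 vs Plan D: Measure 3 is ranked higher on 3+3+3 = 9 ballots, Plan D on 14. Plan D wins 14–9.
Measure 3 vs Proposal Blue: Measure 3 is ranked higher on 3+3 = 6 ballots, Proposal Blue on 17. Proposal Blue wins 17–6.
Measure 3 vs Measure 1: Measure 3 preferred on 3+3 = 6 ballots; Measure 1 wins 17–6.
Option III vs Plan D: Option III is ranked higher on 6+3+2+2 = 13 ballots, Plan D on 10. Option III wins 13–10.
Option III vs Proposal Blue: Option III is ranked higher on 4+2+3+2 = 11 ballots, Proposal Blue on 12. Proposal Blue wins 12–11.
Option III vs Measure 1: Option III is ranked higher on 3+4+2+3+2 = 14 ballots, Measure 1 on 9. Option III wins 14–9.
Plan D vs Proposal Blue: 12 to 11, Plan D.
Plan D vs Measure 1: 10 to 13, Measure 1.
Proposal Blue vs Measure 1: Proposal Blue preferred on 3+2+3 = 8 ballots; Measure 1 wins 15–8.
Every option loses at least once (Plan F loses to Measure 3; Measure 3 loses to Option III; Option III loses to Proposal Blue; Plan D loses to Option III; Proposal Blue loses to Plan D; Measure 1 loses to Option III). The majority relation contains the cycle Option III > Plan D > Proposal Blue > Option III, so there is no Condorcet winner.

none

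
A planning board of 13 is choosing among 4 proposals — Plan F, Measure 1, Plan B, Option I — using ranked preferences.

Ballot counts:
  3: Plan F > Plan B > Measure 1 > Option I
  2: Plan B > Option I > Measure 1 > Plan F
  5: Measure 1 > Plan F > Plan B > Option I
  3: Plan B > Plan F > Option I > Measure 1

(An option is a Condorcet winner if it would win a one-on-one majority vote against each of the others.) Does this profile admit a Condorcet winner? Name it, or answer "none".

none

Head-to-head results (13 council members):
Plan F–Measure 1: Measure 1 7–6.
Plan F–Plan B: Plan F 8–5.
Plan F vs Option I: Plan F wins 11–2.
Measure 1 vs Plan B: Plan B wins 8–5.
Measure 1 vs Option I: Measure 1 wins 8–5.
Plan B vs Option I: Plan B, 13–0.
No option is unbeaten: Plan F loses to Measure 1; Measure 1 loses to Plan B; Plan B loses to Plan F; Option I loses to Plan F. In particular Plan F > Plan B > Measure 1 > Plan F is a majority cycle — no Condorcet winner exists.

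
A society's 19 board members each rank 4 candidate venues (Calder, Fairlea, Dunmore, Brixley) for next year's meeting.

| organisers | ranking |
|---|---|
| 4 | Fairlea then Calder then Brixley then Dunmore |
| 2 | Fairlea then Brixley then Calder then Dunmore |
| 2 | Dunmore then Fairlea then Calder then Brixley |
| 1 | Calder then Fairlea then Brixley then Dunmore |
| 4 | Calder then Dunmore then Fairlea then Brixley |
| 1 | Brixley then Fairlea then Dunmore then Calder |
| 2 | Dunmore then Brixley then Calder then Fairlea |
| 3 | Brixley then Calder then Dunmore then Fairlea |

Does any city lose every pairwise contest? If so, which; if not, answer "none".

none

Head-to-head results (19 organisers):
Calder vs Fairlea: 10 to 9, Calder.
Calder vs Dunmore: Calder wins 14–5.
Calder vs Brixley: Calder, 11–8.
Fairlea vs Dunmore: Dunmore, 11–8.
Fairlea vs Brixley: 13 to 6, Fairlea.
Dunmore vs Brixley: 2+4+2 = 8 for Dunmore, 11 for Brixley — Brixley by 11–8.
No city is winless: Calder beats Fairlea; Fairlea beats Brixley; Dunmore beats Fairlea; Brixley beats Dunmore. There is no Condorcet loser.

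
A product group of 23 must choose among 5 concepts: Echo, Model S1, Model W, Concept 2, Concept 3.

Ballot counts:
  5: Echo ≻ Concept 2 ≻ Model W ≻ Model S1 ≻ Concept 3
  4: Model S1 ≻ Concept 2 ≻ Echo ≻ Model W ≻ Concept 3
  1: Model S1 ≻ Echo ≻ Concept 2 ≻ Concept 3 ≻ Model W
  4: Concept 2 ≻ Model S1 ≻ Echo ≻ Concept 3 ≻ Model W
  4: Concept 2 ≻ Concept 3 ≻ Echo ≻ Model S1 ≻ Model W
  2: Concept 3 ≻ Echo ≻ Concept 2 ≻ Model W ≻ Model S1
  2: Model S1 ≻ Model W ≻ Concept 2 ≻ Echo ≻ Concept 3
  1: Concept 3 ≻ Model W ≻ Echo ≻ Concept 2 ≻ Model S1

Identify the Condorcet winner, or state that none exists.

Check each pair by majority over 23 ballots:
Echo vs Model S1: Echo is ranked higher on 5+4+2+1 = 12 ballots, Model S1 on 11. Echo wins 12–11.
Echo vs Model W: 5+4+1+4+4+2 = 20 for Echo, 3 for Model W — Echo by 20–3.
Echo vs Concept 2: 5+1+2+1 = 9 for Echo, 14 for Concept 2 — Concept 2 by 14–9.
Echo vs Concept 3: Echo is ranked higher on 5+4+1+4+2 = 16 ballots, Concept 3 on 7. Echo wins 16–7.
Model S1 vs Model W: Model S1 is ranked higher on 4+1+4+4+2 = 15 ballots, Model W on 8. Model S1 wins 15–8.
Model S1 vs Concept 2: 7 to 16, Concept 2.
Model S1 vs Concept 3: Model S1 preferred on 5+4+1+4+2 = 16 ballots; Model S1 wins 16–7.
Model W vs Concept 2: 3 to 20, Concept 2.
Model W vs Concept 3: 11 to 12, Concept 3.
Concept 2 vs Concept 3: 20 to 3, Concept 2.
Concept 2 wins every pairwise contest, so Concept 2 is the Condorcet winner.

Concept 2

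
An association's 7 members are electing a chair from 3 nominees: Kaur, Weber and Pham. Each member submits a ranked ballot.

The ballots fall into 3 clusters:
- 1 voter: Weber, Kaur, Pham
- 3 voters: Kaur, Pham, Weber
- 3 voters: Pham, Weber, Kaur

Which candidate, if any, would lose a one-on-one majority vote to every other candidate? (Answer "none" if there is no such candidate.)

none

Head-to-head results (7 voters):
Kaur vs Weber: Kaur is ranked higher on 3 ballots, Weber on 4. Weber wins 4–3.
Kaur vs Pham: 1+3 = 4 for Kaur, 3 for Pham — Kaur by 4–3.
Weber vs Pham: Pham, 6–1.
Every candidate wins at least one matchup (Kaur beats Pham; Weber beats Kaur; Pham beats Weber), so there is no Condorcet loser.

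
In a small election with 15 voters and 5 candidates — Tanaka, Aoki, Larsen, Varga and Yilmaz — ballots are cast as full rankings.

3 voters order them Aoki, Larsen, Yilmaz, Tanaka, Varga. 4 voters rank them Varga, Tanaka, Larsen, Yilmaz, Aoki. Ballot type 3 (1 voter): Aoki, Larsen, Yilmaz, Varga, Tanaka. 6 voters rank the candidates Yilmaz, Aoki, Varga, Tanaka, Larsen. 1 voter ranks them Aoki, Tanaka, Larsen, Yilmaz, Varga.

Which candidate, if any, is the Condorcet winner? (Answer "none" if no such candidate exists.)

Pairwise majorities:
Tanaka vs Aoki: 4 to 11, Aoki.
Tanaka vs Larsen: 4+6+1 = 11 for Tanaka, 4 for Larsen — Tanaka by 11–4.
Tanaka vs Varga: 3+1 = 4 for Tanaka, 11 for Varga — Varga by 11–4.
Tanaka vs Yilmaz: 5 to 10, Yilmaz.
Aoki vs Larsen: Aoki preferred on 3+1+6+1 = 11 ballots; Aoki wins 11–4.
Aoki vs Varga: Aoki is ranked higher on 3+1+6+1 = 11 ballots, Varga on 4. Aoki wins 11–4.
Aoki vs Yilmaz: 5 to 10, Yilmaz.
Larsen vs Varga: Varga wins 10–5.
Larsen vs Yilmaz: Larsen wins 9–6.
Varga vs Yilmaz: Varga is ranked higher on 4 ballots, Yilmaz on 11. Yilmaz wins 11–4.
No candidate is unbeaten: Tanaka loses to Aoki; Aoki loses to Yilmaz; Larsen loses to Tanaka; Varga loses to Aoki; Yilmaz loses to Larsen. In particular Tanaka → Larsen → Yilmaz → Tanaka is a majority cycle — no Condorcet winner exists.

none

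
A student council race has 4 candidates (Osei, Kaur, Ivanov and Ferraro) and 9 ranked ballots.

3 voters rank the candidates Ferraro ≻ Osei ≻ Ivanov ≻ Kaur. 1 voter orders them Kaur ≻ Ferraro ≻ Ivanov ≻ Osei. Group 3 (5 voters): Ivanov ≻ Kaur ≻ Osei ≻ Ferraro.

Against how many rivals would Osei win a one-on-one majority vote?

1

Osei against each rival (9 voters):
Osei vs Kaur: 3 to 6, Kaur.
Osei vs Ivanov: Ivanov, 6–3.
Osei–Ferraro: Osei 5–4.
Osei beats Ferraro; loses to Kaur, Ivanov — 1 pairwise win.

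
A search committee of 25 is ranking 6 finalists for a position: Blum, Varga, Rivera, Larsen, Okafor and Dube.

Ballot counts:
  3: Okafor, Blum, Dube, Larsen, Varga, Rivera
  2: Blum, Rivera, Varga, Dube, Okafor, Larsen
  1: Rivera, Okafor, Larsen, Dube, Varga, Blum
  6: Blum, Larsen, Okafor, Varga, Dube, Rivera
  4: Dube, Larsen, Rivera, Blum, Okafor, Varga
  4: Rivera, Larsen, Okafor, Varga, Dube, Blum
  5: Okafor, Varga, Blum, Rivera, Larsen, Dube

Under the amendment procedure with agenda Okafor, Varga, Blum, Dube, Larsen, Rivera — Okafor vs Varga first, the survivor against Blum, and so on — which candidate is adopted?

Round 1: Okafor vs Varga — 23–2, Okafor advances.
Round 2: Okafor vs Blum — 13–12, Okafor advances.
Round 3: Okafor vs Dube — 19–6, Okafor advances.
Round 4: Okafor vs Larsen — 11–14, Larsen advances.
Round 5: Larsen vs Rivera — 13–12, Larsen advances.
The agenda winner is Larsen.

Larsen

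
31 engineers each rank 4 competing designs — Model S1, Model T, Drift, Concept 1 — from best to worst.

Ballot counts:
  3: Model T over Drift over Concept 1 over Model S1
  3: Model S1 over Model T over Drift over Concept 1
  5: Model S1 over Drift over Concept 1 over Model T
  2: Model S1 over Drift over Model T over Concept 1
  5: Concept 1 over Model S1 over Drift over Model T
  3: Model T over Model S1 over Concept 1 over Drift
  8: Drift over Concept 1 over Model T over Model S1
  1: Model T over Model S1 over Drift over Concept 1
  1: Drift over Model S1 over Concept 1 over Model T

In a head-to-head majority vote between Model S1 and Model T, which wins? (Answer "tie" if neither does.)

Ballots ranking Model S1 above Model T: 3 + 5 + 2 + 5 + 1 = 16.
Ballots ranking Model T above Model S1: 31 − 16 = 15.
Model S1 wins the head-to-head 16–15.

Model S1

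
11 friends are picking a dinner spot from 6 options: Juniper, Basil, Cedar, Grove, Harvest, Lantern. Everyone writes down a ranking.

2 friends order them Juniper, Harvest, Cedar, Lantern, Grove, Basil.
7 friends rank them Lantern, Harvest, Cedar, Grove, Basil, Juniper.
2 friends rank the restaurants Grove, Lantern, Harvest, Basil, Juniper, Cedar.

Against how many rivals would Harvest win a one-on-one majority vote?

Harvest against each rival (11 friends):
Harvest vs Juniper: 9 to 2, Harvest.
Harvest vs Basil: Harvest, 11–0.
Harvest vs Cedar: Harvest wins 11–0.
Harvest vs Grove: Harvest is ranked higher on 2+7 = 9 ballots, Grove on 2. Harvest wins 9–2.
Harvest vs Lantern: Harvest preferred on 2 ballots; Lantern wins 9–2.
Harvest beats Juniper, Basil, Cedar, Grove; loses to Lantern — 4 pairwise wins.

4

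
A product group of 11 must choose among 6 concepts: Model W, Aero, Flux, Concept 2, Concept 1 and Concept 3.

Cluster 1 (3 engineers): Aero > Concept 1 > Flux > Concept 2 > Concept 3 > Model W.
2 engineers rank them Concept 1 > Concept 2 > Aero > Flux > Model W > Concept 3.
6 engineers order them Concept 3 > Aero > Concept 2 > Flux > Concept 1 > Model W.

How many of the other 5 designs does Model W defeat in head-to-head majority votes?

Model W against each rival (11 engineers):
Model W vs Aero: Aero, 11–0.
Model W vs Flux: Flux wins 11–0.
Model W vs Concept 2: Concept 2 wins 11–0.
Model W vs Concept 1: Model W preferred on 0 ballots; Concept 1 wins 11–0.
Model W vs Concept 3: Concept 3 wins 9–2.
Model W beats no one; loses to Aero, Flux, Concept 2, Concept 1, Concept 3 — 0 pairwise wins.

0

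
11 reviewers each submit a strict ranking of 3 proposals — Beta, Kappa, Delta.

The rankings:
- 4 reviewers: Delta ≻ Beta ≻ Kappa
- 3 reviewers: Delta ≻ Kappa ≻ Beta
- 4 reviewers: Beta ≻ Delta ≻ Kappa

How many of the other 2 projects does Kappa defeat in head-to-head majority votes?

Kappa against each rival (11 reviewers):
Kappa vs Beta: Beta, 8–3.
Kappa vs Delta: Kappa preferred on 0 ballots; Delta wins 11–0.
Kappa beats no one; loses to Beta, Delta — 0 pairwise wins.

0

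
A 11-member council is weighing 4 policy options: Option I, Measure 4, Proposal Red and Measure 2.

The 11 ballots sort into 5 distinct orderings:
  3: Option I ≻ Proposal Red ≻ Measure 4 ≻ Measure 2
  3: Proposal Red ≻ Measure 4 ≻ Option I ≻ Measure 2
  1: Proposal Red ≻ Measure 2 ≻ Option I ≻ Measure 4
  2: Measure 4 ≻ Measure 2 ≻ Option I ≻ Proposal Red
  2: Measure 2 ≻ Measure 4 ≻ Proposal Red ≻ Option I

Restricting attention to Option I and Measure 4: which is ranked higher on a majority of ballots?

Ballots ranking Option I above Measure 4: 3 + 1 = 4.
Ballots ranking Measure 4 above Option I: 11 − 4 = 7.
Measure 4 wins the head-to-head 7–4.

Measure 4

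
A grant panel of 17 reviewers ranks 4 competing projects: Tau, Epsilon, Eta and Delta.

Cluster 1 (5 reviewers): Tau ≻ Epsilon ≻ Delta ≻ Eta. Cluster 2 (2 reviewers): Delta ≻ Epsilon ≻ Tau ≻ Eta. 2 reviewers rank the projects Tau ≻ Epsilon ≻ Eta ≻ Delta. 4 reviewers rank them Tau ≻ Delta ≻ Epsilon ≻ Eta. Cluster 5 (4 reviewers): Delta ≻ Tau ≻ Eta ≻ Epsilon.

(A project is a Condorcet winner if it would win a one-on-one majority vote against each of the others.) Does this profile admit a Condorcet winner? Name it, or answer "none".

Tau

Check each pair by majority over 17 ballots:
Tau–Epsilon: Tau 15–2.
Tau–Eta: Tau 17–0.
Tau vs Delta: 5+2+4 = 11 for Tau, 6 for Delta — Tau by 11–6.
Epsilon vs Eta: Epsilon preferred on 5+2+2+4 = 13 ballots; Epsilon wins 13–4.
Epsilon vs Delta: Delta wins 10–7.
Eta vs Delta: 2 for Eta, 15 for Delta — Delta by 15–2.
Tau wins every pairwise contest, so Tau is the Condorcet winner.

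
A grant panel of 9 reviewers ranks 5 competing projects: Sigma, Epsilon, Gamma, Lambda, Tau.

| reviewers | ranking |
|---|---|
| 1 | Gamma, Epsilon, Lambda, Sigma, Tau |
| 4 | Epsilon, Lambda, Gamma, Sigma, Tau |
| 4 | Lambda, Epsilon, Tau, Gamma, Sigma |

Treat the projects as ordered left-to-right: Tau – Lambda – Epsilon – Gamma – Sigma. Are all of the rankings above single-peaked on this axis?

yes

Axis positions: Tau=1, Lambda=2, Epsilon=3, Gamma=4, Sigma=5.
Faction 1 (peak Gamma at position 4): ranking walks positions 4-3-2-5-1, expanding outward from the peak — single-peaked.
Faction 2 (peak Epsilon at position 3): ranking walks positions 3-2-4-5-1, expanding outward from the peak — single-peaked.
Faction 3 (peak Lambda at position 2): ranking walks positions 2-3-1-4-5, expanding outward from the peak — single-peaked.
Every ranking is single-peaked on this axis.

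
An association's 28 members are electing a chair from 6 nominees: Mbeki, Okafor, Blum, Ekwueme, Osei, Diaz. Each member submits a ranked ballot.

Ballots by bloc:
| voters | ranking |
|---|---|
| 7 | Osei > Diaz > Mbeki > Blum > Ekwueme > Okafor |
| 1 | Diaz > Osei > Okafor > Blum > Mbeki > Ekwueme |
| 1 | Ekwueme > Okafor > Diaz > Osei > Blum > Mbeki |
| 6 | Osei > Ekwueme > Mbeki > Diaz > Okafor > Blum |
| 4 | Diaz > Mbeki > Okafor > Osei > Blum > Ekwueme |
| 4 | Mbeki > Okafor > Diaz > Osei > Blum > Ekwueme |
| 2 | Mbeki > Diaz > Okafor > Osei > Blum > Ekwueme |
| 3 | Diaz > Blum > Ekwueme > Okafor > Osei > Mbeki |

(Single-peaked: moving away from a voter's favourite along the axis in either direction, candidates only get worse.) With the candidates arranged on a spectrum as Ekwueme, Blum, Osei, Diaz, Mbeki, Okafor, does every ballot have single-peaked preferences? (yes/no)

Axis positions: Ekwueme=1, Blum=2, Osei=3, Diaz=4, Mbeki=5, Okafor=6.
Bloc 1 (peak Osei at position 3): ranking walks positions 3-4-5-2-1-6, expanding outward from the peak — single-peaked.
Bloc 2: ranking walks positions 4-3-6-2-5-1; Okafor is ranked above Mbeki even though Mbeki lies between Okafor and the peak Diaz on the axis — preferences dip and rise again. Not single-peaked.
Bloc 3: ranking walks positions 1-6-4-3-2-5; Okafor is ranked above Blum even though Blum lies between Okafor and the peak Ekwueme on the axis — preferences dip and rise again. Not single-peaked.
Bloc 4: ranking walks positions 3-1-5-4-6-2; Ekwueme is ranked above Blum even though Blum lies between Ekwueme and the peak Osei on the axis — preferences dip and rise again. Not single-peaked.
Bloc 5 (peak Diaz at position 4): ranking walks positions 4-5-6-3-2-1, expanding outward from the peak — single-peaked.
Bloc 6 (peak Mbeki at position 5): ranking walks positions 5-6-4-3-2-1, expanding outward from the peak — single-peaked.
Bloc 7 (peak Mbeki at position 5): ranking walks positions 5-4-6-3-2-1, expanding outward from the peak — single-peaked.
Bloc 8: ranking walks positions 4-2-1-6-3-5; Blum is ranked above Osei even though Osei lies between Blum and the peak Diaz on the axis — preferences dip and rise again. Not single-peaked.
Bloc 2 violates single-peakedness, so the profile is not single-peaked on this axis.

no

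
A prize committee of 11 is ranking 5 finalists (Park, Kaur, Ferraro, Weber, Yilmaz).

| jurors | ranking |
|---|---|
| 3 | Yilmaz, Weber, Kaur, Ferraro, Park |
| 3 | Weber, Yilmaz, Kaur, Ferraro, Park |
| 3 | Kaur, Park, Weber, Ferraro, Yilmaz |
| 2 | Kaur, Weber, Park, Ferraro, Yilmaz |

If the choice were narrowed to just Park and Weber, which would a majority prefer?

Weber

Ballots ranking Park above Weber: 3.
Ballots ranking Weber above Park: 11 − 3 = 8.
Weber wins the head-to-head 8–3.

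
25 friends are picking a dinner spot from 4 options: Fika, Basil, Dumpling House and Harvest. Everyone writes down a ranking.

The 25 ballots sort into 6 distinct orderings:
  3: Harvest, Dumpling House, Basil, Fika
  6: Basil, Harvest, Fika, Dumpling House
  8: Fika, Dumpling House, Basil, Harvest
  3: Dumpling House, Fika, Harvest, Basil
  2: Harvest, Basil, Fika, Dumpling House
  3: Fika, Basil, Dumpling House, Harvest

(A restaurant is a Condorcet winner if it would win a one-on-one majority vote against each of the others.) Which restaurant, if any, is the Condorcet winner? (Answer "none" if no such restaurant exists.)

Head-to-head results (25 friends):
Fika vs Basil: 8+3+3 = 14 for Fika, 11 for Basil — Fika by 14–11.
Fika vs Dumpling House: 19 to 6, Fika.
Fika vs Harvest: 14 to 11, Fika.
Basil vs Dumpling House: Basil preferred on 6+2+3 = 11 ballots; Dumpling House wins 14–11.
Basil vs Harvest: Basil preferred on 6+8+3 = 17 ballots; Basil wins 17–8.
Dumpling House vs Harvest: Dumpling House is ranked higher on 8+3+3 = 14 ballots, Harvest on 11. Dumpling House wins 14–11.
Fika beats each of Basil, Dumpling House, Harvest — Fika is the Condorcet winner.

Fika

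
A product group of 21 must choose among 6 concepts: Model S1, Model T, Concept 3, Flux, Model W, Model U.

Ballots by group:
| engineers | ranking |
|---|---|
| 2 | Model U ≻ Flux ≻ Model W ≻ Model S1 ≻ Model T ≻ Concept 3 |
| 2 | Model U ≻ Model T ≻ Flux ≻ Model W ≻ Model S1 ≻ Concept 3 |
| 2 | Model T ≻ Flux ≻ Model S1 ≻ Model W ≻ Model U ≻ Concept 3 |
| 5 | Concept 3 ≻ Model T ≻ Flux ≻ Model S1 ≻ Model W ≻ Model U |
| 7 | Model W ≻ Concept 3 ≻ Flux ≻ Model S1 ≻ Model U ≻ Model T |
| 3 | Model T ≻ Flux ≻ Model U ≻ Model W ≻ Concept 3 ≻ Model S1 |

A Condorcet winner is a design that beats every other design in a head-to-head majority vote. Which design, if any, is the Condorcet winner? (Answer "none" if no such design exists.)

none

Pairwise majorities:
Model S1 vs Model T: Model S1 is ranked higher on 2+7 = 9 ballots, Model T on 12. Model T wins 12–9.
Model S1 vs Concept 3: 6 to 15, Concept 3.
Model S1 vs Flux: Model S1 preferred on 0 ballots; Flux wins 21–0.
Model S1 vs Model W: Model S1 preferred on 2+5 = 7 ballots; Model W wins 14–7.
Model S1 vs Model U: Model S1 preferred on 2+5+7 = 14 ballots; Model S1 wins 14–7.
Model T vs Concept 3: Model T preferred on 2+2+2+3 = 9 ballots; Concept 3 wins 12–9.
Model T vs Flux: Model T preferred on 2+2+5+3 = 12 ballots; Model T wins 12–9.
Model T vs Model W: 2+2+5+3 = 12 for Model T, 9 for Model W — Model T by 12–9.
Model T vs Model U: 10 to 11, Model U.
Concept 3 vs Flux: 12 to 9, Concept 3.
Concept 3 vs Model W: Concept 3 is ranked higher on 5 ballots, Model W on 16. Model W wins 16–5.
Concept 3 vs Model U: 5+7 = 12 for Concept 3, 9 for Model U — Concept 3 by 12–9.
Flux vs Model W: Flux is ranked higher on 2+2+2+5+3 = 14 ballots, Model W on 7. Flux wins 14–7.
Flux vs Model U: Flux is ranked higher on 2+5+7+3 = 17 ballots, Model U on 4. Flux wins 17–4.
Model W vs Model U: 2+5+7 = 14 for Model W, 7 for Model U — Model W by 14–7.
No design is unbeaten: Model S1 loses to Model T; Model T loses to Concept 3; Concept 3 loses to Model W; Flux loses to Model T; Model W loses to Model T; Model U loses to Model S1. In particular Model S1 beats Model U beats Model T beats Model S1 is a majority cycle — no Condorcet winner exists.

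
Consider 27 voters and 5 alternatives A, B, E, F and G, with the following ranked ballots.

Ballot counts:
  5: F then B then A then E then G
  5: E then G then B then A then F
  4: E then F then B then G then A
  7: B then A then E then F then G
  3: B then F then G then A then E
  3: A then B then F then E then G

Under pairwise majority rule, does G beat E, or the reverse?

Ballots ranking G above E: 3.
Ballots ranking E above G: 27 − 3 = 24.
E wins the head-to-head 24–3.

E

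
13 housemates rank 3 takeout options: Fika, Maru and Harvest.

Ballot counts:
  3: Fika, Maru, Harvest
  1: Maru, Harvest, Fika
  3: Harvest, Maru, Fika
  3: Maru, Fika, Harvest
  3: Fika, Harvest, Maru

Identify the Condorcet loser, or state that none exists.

Harvest

Head-to-head results (13 friends):
Fika vs Maru: Fika is ranked higher on 3+3 = 6 ballots, Maru on 7. Maru wins 7–6.
Fika vs Harvest: Fika, 9–4.
Maru vs Harvest: Maru wins 7–6.
Harvest is beaten in every head-to-head and is the Condorcet loser.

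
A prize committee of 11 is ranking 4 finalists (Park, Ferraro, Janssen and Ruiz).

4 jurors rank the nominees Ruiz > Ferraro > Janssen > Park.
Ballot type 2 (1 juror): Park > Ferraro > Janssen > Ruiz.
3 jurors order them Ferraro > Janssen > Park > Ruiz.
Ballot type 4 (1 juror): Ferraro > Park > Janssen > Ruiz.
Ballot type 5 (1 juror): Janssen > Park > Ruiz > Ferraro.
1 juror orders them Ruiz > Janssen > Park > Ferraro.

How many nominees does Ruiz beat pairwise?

Ruiz against each rival (11 jurors):
Ruiz vs Park: Ruiz is ranked higher on 4+1 = 5 ballots, Park on 6. Park wins 6–5.
Ruiz vs Ferraro: Ruiz preferred on 4+1+1 = 6 ballots; Ruiz wins 6–5.
Ruiz vs Janssen: Janssen, 6–5.
Ruiz beats Ferraro; loses to Park, Janssen — 1 pairwise win.

1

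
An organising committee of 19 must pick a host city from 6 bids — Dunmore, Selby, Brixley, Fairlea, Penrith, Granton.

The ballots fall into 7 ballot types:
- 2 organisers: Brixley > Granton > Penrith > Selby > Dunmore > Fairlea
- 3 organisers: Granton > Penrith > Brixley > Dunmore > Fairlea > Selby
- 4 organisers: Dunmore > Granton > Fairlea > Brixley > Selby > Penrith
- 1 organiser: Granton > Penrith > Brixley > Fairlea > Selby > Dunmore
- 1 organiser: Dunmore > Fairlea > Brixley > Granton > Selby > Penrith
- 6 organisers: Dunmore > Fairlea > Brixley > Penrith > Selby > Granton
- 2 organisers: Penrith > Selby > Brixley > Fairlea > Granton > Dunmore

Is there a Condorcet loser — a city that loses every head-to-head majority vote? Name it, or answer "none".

Selby

Pairwise majorities:
Dunmore vs Selby: Dunmore, 14–5.
Dunmore vs Brixley: Dunmore wins 11–8.
Dunmore vs Fairlea: 16 to 3, Dunmore.
Dunmore vs Penrith: Dunmore preferred on 4+1+6 = 11 ballots; Dunmore wins 11–8.
Dunmore vs Granton: Dunmore, 11–8.
Selby vs Brixley: 2 to 17, Brixley.
Selby vs Fairlea: 4 to 15, Fairlea.
Selby vs Penrith: 5 to 14, Penrith.
Selby vs Granton: 6+2 = 8 for Selby, 11 for Granton — Granton by 11–8.
Brixley–Fairlea: Fairlea 11–8.
Brixley vs Penrith: Brixley is ranked higher on 2+4+1+6 = 13 ballots, Penrith on 6. Brixley wins 13–6.
Brixley–Granton: Brixley 11–8.
Fairlea vs Penrith: Fairlea wins 11–8.
Fairlea vs Granton: Granton, 10–9.
Penrith vs Granton: Granton wins 11–8.
Selby loses to every other city — it is the Condorcet loser.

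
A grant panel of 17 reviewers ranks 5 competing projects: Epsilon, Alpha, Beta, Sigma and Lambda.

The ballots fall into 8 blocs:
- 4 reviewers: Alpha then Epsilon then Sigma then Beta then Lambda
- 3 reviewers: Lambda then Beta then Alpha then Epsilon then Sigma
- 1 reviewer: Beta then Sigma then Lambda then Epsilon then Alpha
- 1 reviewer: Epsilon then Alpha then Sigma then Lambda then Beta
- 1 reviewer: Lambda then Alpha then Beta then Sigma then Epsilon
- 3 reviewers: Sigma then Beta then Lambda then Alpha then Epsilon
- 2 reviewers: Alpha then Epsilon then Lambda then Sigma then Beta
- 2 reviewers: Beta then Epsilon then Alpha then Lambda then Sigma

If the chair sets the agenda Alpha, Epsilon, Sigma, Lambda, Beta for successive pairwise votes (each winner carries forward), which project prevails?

Beta

Round 1: Alpha vs Epsilon — 13–4, Alpha advances.
Round 2: Alpha vs Sigma — 13–4, Alpha advances.
Round 3: Alpha vs Lambda — 9–8, Alpha advances.
Round 4: Alpha vs Beta — 8–9, Beta advances.
The agenda winner is Beta.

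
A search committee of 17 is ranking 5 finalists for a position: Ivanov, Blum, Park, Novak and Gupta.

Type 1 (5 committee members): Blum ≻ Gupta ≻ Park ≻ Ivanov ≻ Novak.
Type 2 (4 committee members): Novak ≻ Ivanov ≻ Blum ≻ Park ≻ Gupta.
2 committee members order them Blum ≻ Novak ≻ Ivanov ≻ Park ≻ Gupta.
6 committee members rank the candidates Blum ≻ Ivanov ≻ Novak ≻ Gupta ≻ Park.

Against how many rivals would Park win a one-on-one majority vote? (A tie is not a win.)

0

Park against each rival (17 committee members):
Park–Ivanov: Ivanov 12–5.
Park–Blum: Blum 17–0.
Park vs Novak: Novak wins 12–5.
Park–Gupta: Gupta 11–6.
Park beats no one; loses to Ivanov, Blum, Novak, Gupta — 0 pairwise wins.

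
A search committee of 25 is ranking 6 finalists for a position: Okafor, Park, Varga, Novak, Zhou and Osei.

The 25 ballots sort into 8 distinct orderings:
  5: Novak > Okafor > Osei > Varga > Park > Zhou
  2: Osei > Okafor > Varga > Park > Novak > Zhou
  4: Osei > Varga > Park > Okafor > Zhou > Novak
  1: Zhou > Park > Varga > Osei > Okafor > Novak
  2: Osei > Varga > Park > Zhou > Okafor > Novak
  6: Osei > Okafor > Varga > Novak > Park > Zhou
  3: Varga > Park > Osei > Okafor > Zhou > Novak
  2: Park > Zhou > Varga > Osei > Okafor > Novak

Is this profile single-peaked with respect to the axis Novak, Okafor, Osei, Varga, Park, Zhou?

yes

Axis positions: Novak=1, Okafor=2, Osei=3, Varga=4, Park=5, Zhou=6.
Type 1 (peak Novak at position 1): ranking walks positions 1-2-3-4-5-6, expanding outward from the peak — single-peaked.
Type 2 (peak Osei at position 3): ranking walks positions 3-2-4-5-1-6, expanding outward from the peak — single-peaked.
Type 3 (peak Osei at position 3): ranking walks positions 3-4-5-2-6-1, expanding outward from the peak — single-peaked.
Type 4 (peak Zhou at position 6): ranking walks positions 6-5-4-3-2-1, expanding outward from the peak — single-peaked.
Type 5 (peak Osei at position 3): ranking walks positions 3-4-5-6-2-1, expanding outward from the peak — single-peaked.
Type 6 (peak Osei at position 3): ranking walks positions 3-2-4-1-5-6, expanding outward from the peak — single-peaked.
Type 7 (peak Varga at position 4): ranking walks positions 4-5-3-2-6-1, expanding outward from the peak — single-peaked.
Type 8 (peak Park at position 5): ranking walks positions 5-6-4-3-2-1, expanding outward from the peak — single-peaked.
Every ranking is single-peaked on this axis.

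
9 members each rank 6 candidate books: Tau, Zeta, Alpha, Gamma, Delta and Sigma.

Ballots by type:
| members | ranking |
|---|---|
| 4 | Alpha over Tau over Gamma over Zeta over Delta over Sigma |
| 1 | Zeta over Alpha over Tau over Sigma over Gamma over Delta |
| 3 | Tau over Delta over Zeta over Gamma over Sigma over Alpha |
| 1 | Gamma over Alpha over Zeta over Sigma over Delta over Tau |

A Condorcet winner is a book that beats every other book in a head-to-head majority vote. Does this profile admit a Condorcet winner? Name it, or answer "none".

Alpha

Check each pair by majority over 9 ballots:
Tau vs Zeta: Tau, 7–2.
Tau vs Alpha: Tau is ranked higher on 3 ballots, Alpha on 6. Alpha wins 6–3.
Tau vs Gamma: Tau is ranked higher on 4+1+3 = 8 ballots, Gamma on 1. Tau wins 8–1.
Tau–Delta: Tau 8–1.
Tau vs Sigma: 4+1+3 = 8 for Tau, 1 for Sigma — Tau by 8–1.
Zeta vs Alpha: 1+3 = 4 for Zeta, 5 for Alpha — Alpha by 5–4.
Zeta–Gamma: Gamma 5–4.
Zeta vs Delta: 4+1+1 = 6 for Zeta, 3 for Delta — Zeta by 6–3.
Zeta vs Sigma: Zeta, 9–0.
Alpha vs Gamma: Alpha preferred on 4+1 = 5 ballots; Alpha wins 5–4.
Alpha vs Delta: 6 to 3, Alpha.
Alpha vs Sigma: 4+1+1 = 6 for Alpha, 3 for Sigma — Alpha by 6–3.
Gamma vs Delta: 4+1+1 = 6 for Gamma, 3 for Delta — Gamma by 6–3.
Gamma vs Sigma: Gamma preferred on 4+3+1 = 8 ballots; Gamma wins 8–1.
Delta vs Sigma: 7 to 2, Delta.
Alpha wins every pairwise contest, so Alpha is the Condorcet winner.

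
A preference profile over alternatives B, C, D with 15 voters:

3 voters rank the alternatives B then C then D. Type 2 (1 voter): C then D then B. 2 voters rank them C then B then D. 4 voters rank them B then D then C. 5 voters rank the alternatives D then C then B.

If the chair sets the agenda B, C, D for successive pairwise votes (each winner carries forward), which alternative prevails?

Round 1: B vs C — 7–8, C advances.
Round 2: C vs D — 6–9, D advances.
D survives the agenda.

D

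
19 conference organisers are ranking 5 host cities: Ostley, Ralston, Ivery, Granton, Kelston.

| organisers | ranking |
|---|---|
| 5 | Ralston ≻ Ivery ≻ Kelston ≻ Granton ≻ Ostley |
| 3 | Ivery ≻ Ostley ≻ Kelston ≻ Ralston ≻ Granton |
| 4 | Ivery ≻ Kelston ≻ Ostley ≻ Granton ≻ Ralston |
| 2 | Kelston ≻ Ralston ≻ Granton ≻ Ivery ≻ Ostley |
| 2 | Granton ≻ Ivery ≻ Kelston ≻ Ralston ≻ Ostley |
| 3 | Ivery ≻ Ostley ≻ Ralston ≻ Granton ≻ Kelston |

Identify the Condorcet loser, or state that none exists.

Granton

Pairwise majorities:
Ostley vs Ralston: Ostley wins 10–9.
Ostley vs Ivery: Ostley is ranked higher on 0 ballots, Ivery on 19. Ivery wins 19–0.
Ostley vs Granton: Ostley preferred on 3+4+3 = 10 ballots; Ostley wins 10–9.
Ostley vs Kelston: Ostley is ranked higher on 3+3 = 6 ballots, Kelston on 13. Kelston wins 13–6.
Ralston–Ivery: Ivery 12–7.
Ralston–Granton: Ralston 13–6.
Ralston–Kelston: Kelston 11–8.
Ivery vs Granton: 15 to 4, Ivery.
Ivery vs Kelston: Ivery wins 17–2.
Granton–Kelston: Kelston 14–5.
Granton loses to every other city — it is the Condorcet loser.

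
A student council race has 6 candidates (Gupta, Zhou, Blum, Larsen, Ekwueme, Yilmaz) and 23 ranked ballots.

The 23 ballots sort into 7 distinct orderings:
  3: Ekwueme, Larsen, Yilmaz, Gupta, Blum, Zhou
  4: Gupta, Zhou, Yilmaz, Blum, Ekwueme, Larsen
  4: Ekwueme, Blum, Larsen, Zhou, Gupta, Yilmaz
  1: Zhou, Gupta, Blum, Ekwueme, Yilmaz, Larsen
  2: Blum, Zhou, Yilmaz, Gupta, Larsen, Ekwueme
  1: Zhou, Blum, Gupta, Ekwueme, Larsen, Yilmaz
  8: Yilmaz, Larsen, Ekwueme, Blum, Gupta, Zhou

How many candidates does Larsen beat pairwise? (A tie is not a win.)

2

Larsen against each rival (23 voters):
Larsen vs Gupta: Larsen preferred on 3+4+8 = 15 ballots; Larsen wins 15–8.
Larsen vs Zhou: Larsen wins 15–8.
Larsen vs Blum: Blum wins 12–11.
Larsen vs Ekwueme: Larsen preferred on 2+8 = 10 ballots; Ekwueme wins 13–10.
Larsen vs Yilmaz: 3+4+1 = 8 for Larsen, 15 for Yilmaz — Yilmaz by 15–8.
Larsen beats Gupta, Zhou; loses to Blum, Ekwueme, Yilmaz — 2 pairwise wins.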